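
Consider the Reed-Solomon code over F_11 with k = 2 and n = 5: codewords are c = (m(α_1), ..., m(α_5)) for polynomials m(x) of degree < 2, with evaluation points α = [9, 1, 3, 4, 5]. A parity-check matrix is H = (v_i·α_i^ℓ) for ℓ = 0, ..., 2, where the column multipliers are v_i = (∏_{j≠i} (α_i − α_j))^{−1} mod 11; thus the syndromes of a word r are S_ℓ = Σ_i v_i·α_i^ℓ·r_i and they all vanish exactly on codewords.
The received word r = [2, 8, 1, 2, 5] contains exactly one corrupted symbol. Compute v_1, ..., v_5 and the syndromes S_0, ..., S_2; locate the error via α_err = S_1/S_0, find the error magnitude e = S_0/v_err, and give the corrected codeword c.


S = (8, 10, 7), error at position 4, error magnitude e = 10, c = [2, 8, 1, 3, 5].

Step 1: column multipliers v_i = (∏_{j≠i}(α_i − α_j))^{−1} mod 11.
  i = 1 (α = 9): (9−1)(9−3)(9−4)(9−5) = 8·6·5·4 = 960 ≡ 3, so v_1 = 3^{−1} = 4 (mod 11).
  i = 2 (α = 1): (1−9)(1−3)(1−4)(1−5) = (−8)·(−2)·(−3)·(−4) = 192 ≡ 5, so v_2 = 5^{−1} = 9 (mod 11).
  i = 3 (α = 3): (3−9)(3−1)(3−4)(3−5) = (−6)·2·(−1)·(−2) = −24 ≡ 9, so v_3 = 9^{−1} = 5 (mod 11).
  i = 4 (α = 4): (4−9)(4−1)(4−3)(4−5) = (−5)·3·1·(−1) = 15 ≡ 4, so v_4 = 4^{−1} = 3 (mod 11).
  i = 5 (α = 5): (5−9)(5−1)(5−3)(5−4) = (−4)·4·2·1 = −32 ≡ 1, so v_5 = 1^{−1} = 1 (mod 11).
  v = [4, 9, 5, 3, 1].
Step 2: syndromes of r = [2, 8, 1, 2, 5] (all sums mod 11).
  S_0 = Σ v_i r_i = 4·2 + 9·8 + 5·1 + 3·2 + 1·5 = 96 ≡ 8.
  S_1 = Σ v_i α_i r_i = 4·9·2 + 9·1·8 + 5·3·1 + 3·4·2 + 1·5·5 = 208 ≡ 10.
  α_i^2 mod 11 = [4, 1, 9, 5, 3].
  S_2 = Σ v_i α_i^2 r_i = 4·4·2 + 9·1·8 + 5·9·1 + 3·5·2 + 1·3·5 = 194 ≡ 7.
  S = (8, 10, 7) ≠ 0, so r is not a codeword (an error is present).
Step 3: locate the error. For a single error e at position i, S_ℓ = v_i·e·α_i^ℓ, so α_err = S_1/S_0.
  S_0^{−1} = 8^{−1} = 7 (mod 11), so α_err = 10·7 = 70 ≡ 4 = α_4. Error position i = 4.
  Consistency check: S_2/S_1 = 7·10 = 70 ≡ 4 = α_err ✓ (single-error assumption holds).
Step 4: error magnitude e = S_0/v_4 = S_0·∏_{j≠4}(α_4 − α_j) = 8·4 = 32 ≡ 10 (mod 11).
Step 5: correct position 4: c_4 = r_4 − e = 2 − 10 ≡ 3 (mod 11). Hence c = [2, 8, 1, 3, 5].
  Check: interpolating c through the α_i gives m(x) = 6 + 2·x (degree < 2) with m(α_i) = c_i for every i, so c is indeed a codeword.


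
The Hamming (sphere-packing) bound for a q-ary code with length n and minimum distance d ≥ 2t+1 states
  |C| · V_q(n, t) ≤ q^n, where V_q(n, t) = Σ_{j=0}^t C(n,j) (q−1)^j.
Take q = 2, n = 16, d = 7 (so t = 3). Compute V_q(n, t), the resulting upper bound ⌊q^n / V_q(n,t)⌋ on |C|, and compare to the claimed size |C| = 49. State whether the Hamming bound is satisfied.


V_q(n, t) = 697, q^n = 65536, Hamming bound = 94, |C| = 49 ≤ bound (satisfied).

Step 1: Compute V_q(n, t) = Σ_{j=0}^3 C(n, j) (q−1)^j.
  j = 0: C(16,0)·(1)^0 = 1·1 = 1.
  j = 1: C(16,1)·(1)^1 = 16·1 = 16.
  j = 2: C(16,2)·(1)^2 = 120·1 = 120.
  j = 3: C(16,3)·(1)^3 = 560·1 = 560.
  V_q(n, t) = 1 + 16 + 120 + 560 = 697.
Step 2: q^n = 2^16 = 65536.
Step 3: Hamming bound ⌊q^n / V_q(n,t)⌋ = ⌊65536/697⌋ = 94.
Step 4: Compare |C| = 49 to 94: satisfied.
The claimed |C| lies below the Hamming bound.


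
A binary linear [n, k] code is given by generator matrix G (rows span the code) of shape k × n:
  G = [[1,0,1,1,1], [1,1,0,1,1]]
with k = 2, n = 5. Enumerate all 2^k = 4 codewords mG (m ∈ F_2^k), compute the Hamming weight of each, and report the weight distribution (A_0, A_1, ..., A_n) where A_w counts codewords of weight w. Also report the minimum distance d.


Weight distribution: A_0 = 1, A_2 = 1, A_4 = 2. Minimum distance d = 2.

Enumerate all 2^2 = 4 messages m ∈ F_2^2.
For each, compute codeword c = mG in F_2^5, then tally its weight.
  m = 00 → c = 00000, weight = 0.
  m = 10 → c = 10111, weight = 4.
  m = 01 → c = 11011, weight = 4.
  m = 11 → c = 01100, weight = 2.
Tally weights:
  weight 0: 1 codewords.
  weight 2: 1 codewords.
  weight 4: 2 codewords.
Minimum distance d = smallest w > 0 with A_w > 0 = 2.
Sanity: Σ A_w = 4 = 2^2 = 4 ✓.


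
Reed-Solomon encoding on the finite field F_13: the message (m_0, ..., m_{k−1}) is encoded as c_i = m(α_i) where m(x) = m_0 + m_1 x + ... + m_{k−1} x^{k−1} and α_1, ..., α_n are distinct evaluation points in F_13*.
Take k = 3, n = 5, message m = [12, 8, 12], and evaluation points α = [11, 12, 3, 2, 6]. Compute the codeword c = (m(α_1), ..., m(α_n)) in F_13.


c = [5, 3, 1, 11, 11]

Message polynomial: m(x) = 12 + 8·x + 12·x^2 (mod 13).
For each evaluation point α_i, compute m(α_i) mod 13:
  α_1 = 11: Horner steps 12 → 10 → 5, so m(11) = 5.
  α_2 = 12: Horner steps 12 → 9 → 3, so m(12) = 3.
  α_3 = 3: Horner steps 12 → 5 → 1, so m(3) = 1.
  α_4 = 2: Horner steps 12 → 6 → 11, so m(2) = 11.
  α_5 = 6: Horner steps 12 → 2 → 11, so m(6) = 11.
Codeword c = [5, 3, 1, 11, 11] ∈ F_13^5.


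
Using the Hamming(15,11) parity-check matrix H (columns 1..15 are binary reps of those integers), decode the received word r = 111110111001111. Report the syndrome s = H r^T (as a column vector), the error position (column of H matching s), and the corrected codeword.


s = (0, 1, 1, 1)^T, error position = 7, corrected codeword c = 111110011001111

Compute s = H r^T mod 2 one row at a time:
  s_1 = 1 + 1 + 0 + 0 + 1 + 1 + 1 + 1 = 6 ≡ 0 (mod 2).
  s_2 = 1 + 1 + 0 + 1 + 1 + 1 + 1 + 1 = 7 ≡ 1 (mod 2).
  s_3 = 1 + 1 + 0 + 1 + 0 + 0 + 1 + 1 = 5 ≡ 1 (mod 2).
  s_4 = 1 + 1 + 1 + 1 + 1 + 0 + 1 + 1 = 7 ≡ 1 (mod 2).
s = (0, 1, 1, 1)^T — this equals column 7 of H (binary 0111), so error is at position 7.
Correct: flip bit 7 of r = 111110111001111 to get c = 111110011001111.


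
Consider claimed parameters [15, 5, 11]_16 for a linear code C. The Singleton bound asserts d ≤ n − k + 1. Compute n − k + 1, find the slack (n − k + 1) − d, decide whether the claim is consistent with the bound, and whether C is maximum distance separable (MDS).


Singleton RHS = n − k + 1 = 11, slack = 0, bound satisfied, MDS.

Singleton bound: d ≤ n − k + 1.
Here n = 15, k = 5, so n − k + 1 = 11.
Given d = 11, check d ≤ 11: YES.
Slack = (n − k + 1) − d = 0.
The code is MDS (slack = 0).
Description: the claimed parameters are [15, 5, 11]_16; such a code would be MDS (meets Singleton bound).


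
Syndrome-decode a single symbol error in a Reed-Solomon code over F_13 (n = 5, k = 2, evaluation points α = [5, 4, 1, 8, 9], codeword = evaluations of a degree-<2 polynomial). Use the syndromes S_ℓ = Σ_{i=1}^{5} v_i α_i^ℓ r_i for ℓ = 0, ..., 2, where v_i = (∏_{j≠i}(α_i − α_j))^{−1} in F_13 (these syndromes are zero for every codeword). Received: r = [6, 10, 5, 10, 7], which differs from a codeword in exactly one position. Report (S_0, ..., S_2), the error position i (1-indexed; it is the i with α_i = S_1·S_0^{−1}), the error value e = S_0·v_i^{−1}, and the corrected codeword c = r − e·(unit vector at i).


S = (8, 6, 11), error at position 2, error magnitude e = 1, c = [6, 9, 5, 10, 7].

Step 1: column multipliers v_i = (∏_{j≠i}(α_i − α_j))^{−1} mod 13.
  i = 1 (α = 5): (5−4)(5−1)(5−8)(5−9) = 1·4·(−3)·(−4) = 48 ≡ 9, so v_1 = 9^{−1} = 3 (mod 13).
  i = 2 (α = 4): (4−5)(4−1)(4−8)(4−9) = (−1)·3·(−4)·(−5) = −60 ≡ 5, so v_2 = 5^{−1} = 8 (mod 13).
  i = 3 (α = 1): (1−5)(1−4)(1−8)(1−9) = (−4)·(−3)·(−7)·(−8) = 672 ≡ 9, so v_3 = 9^{−1} = 3 (mod 13).
  i = 4 (α = 8): (8−5)(8−4)(8−1)(8−9) = 3·4·7·(−1) = −84 ≡ 7, so v_4 = 7^{−1} = 2 (mod 13).
  i = 5 (α = 9): (9−5)(9−4)(9−1)(9−8) = 4·5·8·1 = 160 ≡ 4, so v_5 = 4^{−1} = 10 (mod 13).
  v = [3, 8, 3, 2, 10].
Step 2: syndromes of r = [6, 10, 5, 10, 7] (all sums mod 13).
  S_0 = Σ v_i r_i = 3·6 + 8·10 + 3·5 + 2·10 + 10·7 = 203 ≡ 8.
  S_1 = Σ v_i α_i r_i = 3·5·6 + 8·4·10 + 3·1·5 + 2·8·10 + 10·9·7 = 1215 ≡ 6.
  α_i^2 mod 13 = [12, 3, 1, 12, 3].
  S_2 = Σ v_i α_i^2 r_i = 3·12·6 + 8·3·10 + 3·1·5 + 2·12·10 + 10·3·7 = 921 ≡ 11.
  S = (8, 6, 11) ≠ 0, so r is not a codeword (an error is present).
Step 3: locate the error. For a single error e at position i, S_ℓ = v_i·e·α_i^ℓ, so α_err = S_1/S_0.
  S_0^{−1} = 8^{−1} = 5 (mod 13), so α_err = 6·5 = 30 ≡ 4 = α_2. Error position i = 2.
  Consistency check: S_2/S_1 = 11·11 = 121 ≡ 4 = α_err ✓ (single-error assumption holds).
Step 4: error magnitude e = S_0/v_2 = S_0·∏_{j≠2}(α_2 − α_j) = 8·5 = 40 ≡ 1 (mod 13).
Step 5: correct position 2: c_2 = r_2 − e = 10 − 1 ≡ 9 (mod 13). Hence c = [6, 9, 5, 10, 7].
  Check: interpolating c through the α_i gives m(x) = 8 + 10·x (degree < 2) with m(α_i) = c_i for every i, so c is indeed a codeword.


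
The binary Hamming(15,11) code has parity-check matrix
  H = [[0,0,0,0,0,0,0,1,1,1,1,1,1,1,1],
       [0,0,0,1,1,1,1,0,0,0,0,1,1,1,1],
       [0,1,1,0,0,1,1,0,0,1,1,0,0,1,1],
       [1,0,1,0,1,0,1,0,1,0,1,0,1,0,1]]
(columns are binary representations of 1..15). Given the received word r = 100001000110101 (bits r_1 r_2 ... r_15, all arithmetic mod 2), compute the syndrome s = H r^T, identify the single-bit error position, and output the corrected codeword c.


s = (0, 1, 0, 0)^T, error position = 4, corrected codeword c = 100101000110101

Compute s = H r^T mod 2 one row at a time:
  s_1 = 0 + 0 + 1 + 1 + 0 + 1 + 0 + 1 = 4 ≡ 0 (mod 2).
  s_2 = 0 + 0 + 1 + 0 + 0 + 1 + 0 + 1 = 3 ≡ 1 (mod 2).
  s_3 = 0 + 0 + 1 + 0 + 1 + 1 + 0 + 1 = 4 ≡ 0 (mod 2).
  s_4 = 1 + 0 + 0 + 0 + 0 + 1 + 1 + 1 = 4 ≡ 0 (mod 2).
s = (0, 1, 0, 0)^T — this equals column 4 of H (binary 0100), so error is at position 4.
Correct: flip bit 4 of r = 100001000110101 to get c = 100101000110101.


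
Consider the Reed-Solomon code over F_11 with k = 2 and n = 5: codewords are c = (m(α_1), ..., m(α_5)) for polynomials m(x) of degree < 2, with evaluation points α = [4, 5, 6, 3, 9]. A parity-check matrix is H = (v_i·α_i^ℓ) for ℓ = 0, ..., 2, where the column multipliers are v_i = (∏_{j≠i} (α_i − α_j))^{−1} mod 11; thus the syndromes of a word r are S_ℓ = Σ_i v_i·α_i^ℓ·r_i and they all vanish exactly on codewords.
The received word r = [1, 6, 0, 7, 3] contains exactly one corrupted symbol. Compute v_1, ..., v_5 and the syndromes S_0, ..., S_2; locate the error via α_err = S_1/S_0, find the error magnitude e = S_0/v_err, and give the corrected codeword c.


S = (4, 3, 5), error at position 5, error magnitude e = 10, c = [1, 6, 0, 7, 4].

Step 1: column multipliers v_i = (∏_{j≠i}(α_i − α_j))^{−1} mod 11.
  i = 1 (α = 4): (4−5)(4−6)(4−3)(4−9) = (−1)·(−2)·1·(−5) = −10 ≡ 1, so v_1 = 1^{−1} = 1 (mod 11).
  i = 2 (α = 5): (5−4)(5−6)(5−3)(5−9) = 1·(−1)·2·(−4) = 8 ≡ 8, so v_2 = 8^{−1} = 7 (mod 11).
  i = 3 (α = 6): (6−4)(6−5)(6−3)(6−9) = 2·1·3·(−3) = −18 ≡ 4, so v_3 = 4^{−1} = 3 (mod 11).
  i = 4 (α = 3): (3−4)(3−5)(3−6)(3−9) = (−1)·(−2)·(−3)·(−6) = 36 ≡ 3, so v_4 = 3^{−1} = 4 (mod 11).
  i = 5 (α = 9): (9−4)(9−5)(9−6)(9−3) = 5·4·3·6 = 360 ≡ 8, so v_5 = 8^{−1} = 7 (mod 11).
  v = [1, 7, 3, 4, 7].
Step 2: syndromes of r = [1, 6, 0, 7, 3] (all sums mod 11).
  S_0 = Σ v_i r_i = 1·1 + 7·6 + 3·0 + 4·7 + 7·3 = 92 ≡ 4.
  S_1 = Σ v_i α_i r_i = 1·4·1 + 7·5·6 + 3·6·0 + 4·3·7 + 7·9·3 = 487 ≡ 3.
  α_i^2 mod 11 = [5, 3, 3, 9, 4].
  S_2 = Σ v_i α_i^2 r_i = 1·5·1 + 7·3·6 + 3·3·0 + 4·9·7 + 7·4·3 = 467 ≡ 5.
  S = (4, 3, 5) ≠ 0, so r is not a codeword (an error is present).
Step 3: locate the error. For a single error e at position i, S_ℓ = v_i·e·α_i^ℓ, so α_err = S_1/S_0.
  S_0^{−1} = 4^{−1} = 3 (mod 11), so α_err = 3·3 = 9 ≡ 9 = α_5. Error position i = 5.
  Consistency check: S_2/S_1 = 5·4 = 20 ≡ 9 = α_err ✓ (single-error assumption holds).
Step 4: error magnitude e = S_0/v_5 = S_0·∏_{j≠5}(α_5 − α_j) = 4·8 = 32 ≡ 10 (mod 11).
Step 5: correct position 5: c_5 = r_5 − e = 3 − 10 ≡ 4 (mod 11). Hence c = [1, 6, 0, 7, 4].
  Check: interpolating c through the α_i gives m(x) = 3 + 5·x (degree < 2) with m(α_i) = c_i for every i, so c is indeed a codeword.


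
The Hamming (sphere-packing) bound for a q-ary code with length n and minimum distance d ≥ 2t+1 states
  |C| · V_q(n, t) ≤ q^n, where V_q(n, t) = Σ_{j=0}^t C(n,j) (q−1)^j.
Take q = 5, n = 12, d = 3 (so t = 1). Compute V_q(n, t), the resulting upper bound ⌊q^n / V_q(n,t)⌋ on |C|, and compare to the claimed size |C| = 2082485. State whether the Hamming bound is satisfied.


V_q(n, t) = 49, q^n = 244140625, Hamming bound = 4982461, |C| = 2082485 ≤ bound (satisfied).

Step 1: Compute V_q(n, t) = Σ_{j=0}^1 C(n, j) (q−1)^j.
  j = 0: C(12,0)·(4)^0 = 1·1 = 1.
  j = 1: C(12,1)·(4)^1 = 12·4 = 48.
  V_q(n, t) = 1 + 48 = 49.
Step 2: q^n = 5^12 = 244140625.
Step 3: Hamming bound ⌊q^n / V_q(n,t)⌋ = ⌊244140625/49⌋ = 4982461.
Step 4: Compare |C| = 2082485 to 4982461: satisfied.
The claimed |C| lies below the Hamming bound.


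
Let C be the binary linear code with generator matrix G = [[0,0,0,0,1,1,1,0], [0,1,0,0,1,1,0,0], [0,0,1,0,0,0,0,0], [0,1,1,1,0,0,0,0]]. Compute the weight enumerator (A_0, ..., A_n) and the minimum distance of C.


Weight distribution: A_0 = 1, A_1 = 1, A_2 = 3, A_3 = 6, A_4 = 3, A_5 = 1, A_6 = 1. Minimum distance d = 1.

Enumerate all 2^4 = 16 messages m ∈ F_2^4.
For each, compute codeword c = mG in F_2^8, then tally its weight.
  m = 0000 → c = 00000000, weight = 0.
  m = 1000 → c = 00001110, weight = 3.
  m = 0100 → c = 01001100, weight = 3.
  m = 1100 → c = 01000010, weight = 2.
  m = 0010 → c = 00100000, weight = 1.
  m = 1010 → c = 00101110, weight = 4.
  m = 0110 → c = 01101100, weight = 4.
  m = 1110 → c = 01100010, weight = 3.
  m = 0001 → c = 01110000, weight = 3.
  m = 1001 → c = 01111110, weight = 6.
  m = 0101 → c = 00111100, weight = 4.
  m = 1101 → c = 00110010, weight = 3.
  m = 0011 → c = 01010000, weight = 2.
  m = 1011 → c = 01011110, weight = 5.
  m = 0111 → c = 00011100, weight = 3.
  m = 1111 → c = 00010010, weight = 2.
Tally weights:
  weight 0: 1 codewords.
  weight 1: 1 codewords.
  weight 2: 3 codewords.
  weight 3: 6 codewords.
  weight 4: 3 codewords.
  weight 5: 1 codewords.
  weight 6: 1 codewords.
Minimum distance d = smallest w > 0 with A_w > 0 = 1.
Sanity: Σ A_w = 16 = 2^4 = 16 ✓.


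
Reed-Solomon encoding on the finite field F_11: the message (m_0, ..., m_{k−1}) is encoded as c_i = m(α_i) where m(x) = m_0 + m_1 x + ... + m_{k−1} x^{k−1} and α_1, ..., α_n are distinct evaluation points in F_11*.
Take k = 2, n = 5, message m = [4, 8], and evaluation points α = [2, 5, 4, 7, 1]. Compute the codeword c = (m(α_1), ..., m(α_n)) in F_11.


c = [9, 0, 3, 5, 1]

Message polynomial: m(x) = 4 + 8·x (mod 11).
For each evaluation point α_i, compute m(α_i) mod 11:
  α_1 = 2: Horner steps 8 → 9, so m(2) = 9.
  α_2 = 5: Horner steps 8 → 0, so m(5) = 0.
  α_3 = 4: Horner steps 8 → 3, so m(4) = 3.
  α_4 = 7: Horner steps 8 → 5, so m(7) = 5.
  α_5 = 1: Horner steps 8 → 1, so m(1) = 1.
Codeword c = [9, 0, 3, 5, 1] ∈ F_11^5.


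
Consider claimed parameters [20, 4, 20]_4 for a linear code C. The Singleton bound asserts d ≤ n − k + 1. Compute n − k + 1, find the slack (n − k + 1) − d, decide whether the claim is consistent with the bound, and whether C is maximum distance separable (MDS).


Singleton RHS = n − k + 1 = 17, slack = -3, bound violated (no such code; not MDS).

Singleton bound: d ≤ n − k + 1.
Here n = 20, k = 4, so n − k + 1 = 17.
Given d = 20, check d ≤ 17: NO.
Slack = (n − k + 1) − d = -3.
The slack is negative: d = 20 exceeds n − k + 1 = 17 by 3, so the Singleton bound is violated and no linear [20, 4, 20]_4 code can exist. In particular it is not MDS (MDS requires d = n − k + 1 exactly).
Description: the claimed parameters are [20, 4, 20]_4; such a code would be impossible (violates the Singleton bound).


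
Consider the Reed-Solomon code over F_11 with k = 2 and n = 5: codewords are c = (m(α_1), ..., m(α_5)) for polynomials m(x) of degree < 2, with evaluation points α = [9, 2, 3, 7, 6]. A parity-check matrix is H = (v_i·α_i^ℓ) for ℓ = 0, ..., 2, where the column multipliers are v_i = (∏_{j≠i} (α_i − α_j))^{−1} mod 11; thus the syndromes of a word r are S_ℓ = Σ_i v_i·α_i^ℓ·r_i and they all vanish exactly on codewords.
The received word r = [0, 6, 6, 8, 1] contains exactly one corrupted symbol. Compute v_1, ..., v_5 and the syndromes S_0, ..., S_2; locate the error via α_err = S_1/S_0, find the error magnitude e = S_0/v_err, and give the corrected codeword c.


S = (3, 9, 5), error at position 3, error magnitude e = 4, c = [0, 6, 2, 8, 1].

Step 1: column multipliers v_i = (∏_{j≠i}(α_i − α_j))^{−1} mod 11.
  i = 1 (α = 9): (9−2)(9−3)(9−7)(9−6) = 7·6·2·3 = 252 ≡ 10, so v_1 = 10^{−1} = 10 (mod 11).
  i = 2 (α = 2): (2−9)(2−3)(2−7)(2−6) = (−7)·(−1)·(−5)·(−4) = 140 ≡ 8, so v_2 = 8^{−1} = 7 (mod 11).
  i = 3 (α = 3): (3−9)(3−2)(3−7)(3−6) = (−6)·1·(−4)·(−3) = −72 ≡ 5, so v_3 = 5^{−1} = 9 (mod 11).
  i = 4 (α = 7): (7−9)(7−2)(7−3)(7−6) = (−2)·5·4·1 = −40 ≡ 4, so v_4 = 4^{−1} = 3 (mod 11).
  i = 5 (α = 6): (6−9)(6−2)(6−3)(6−7) = (−3)·4·3·(−1) = 36 ≡ 3, so v_5 = 3^{−1} = 4 (mod 11).
  v = [10, 7, 9, 3, 4].
Step 2: syndromes of r = [0, 6, 6, 8, 1] (all sums mod 11).
  S_0 = Σ v_i r_i = 10·0 + 7·6 + 9·6 + 3·8 + 4·1 = 124 ≡ 3.
  S_1 = Σ v_i α_i r_i = 10·9·0 + 7·2·6 + 9·3·6 + 3·7·8 + 4·6·1 = 438 ≡ 9.
  α_i^2 mod 11 = [4, 4, 9, 5, 3].
  S_2 = Σ v_i α_i^2 r_i = 10·4·0 + 7·4·6 + 9·9·6 + 3·5·8 + 4·3·1 = 786 ≡ 5.
  S = (3, 9, 5) ≠ 0, so r is not a codeword (an error is present).
Step 3: locate the error. For a single error e at position i, S_ℓ = v_i·e·α_i^ℓ, so α_err = S_1/S_0.
  S_0^{−1} = 3^{−1} = 4 (mod 11), so α_err = 9·4 = 36 ≡ 3 = α_3. Error position i = 3.
  Consistency check: S_2/S_1 = 5·5 = 25 ≡ 3 = α_err ✓ (single-error assumption holds).
Step 4: error magnitude e = S_0/v_3 = S_0·∏_{j≠3}(α_3 − α_j) = 3·5 = 15 ≡ 4 (mod 11).
Step 5: correct position 3: c_3 = r_3 − e = 6 − 4 ≡ 2 (mod 11). Hence c = [0, 6, 2, 8, 1].
  Check: interpolating c through the α_i gives m(x) = 3 + 7·x (degree < 2) with m(α_i) = c_i for every i, so c is indeed a codeword.


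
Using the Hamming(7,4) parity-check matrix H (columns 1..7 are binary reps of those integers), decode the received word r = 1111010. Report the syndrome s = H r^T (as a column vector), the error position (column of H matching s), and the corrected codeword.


s = (0, 1, 0)^T, error position = 2, corrected codeword c = 1011010

Compute s = H r^T mod 2 one row at a time:
  s_1 = 1 + 0 + 1 + 0 = 2 ≡ 0 (mod 2).
  s_2 = 1 + 1 + 1 + 0 = 3 ≡ 1 (mod 2).
  s_3 = 1 + 1 + 0 + 0 = 2 ≡ 0 (mod 2).
s = (0, 1, 0)^T — this equals column 2 of H (binary 010), so error is at position 2.
Correct: flip bit 2 of r = 1111010 to get c = 1011010.


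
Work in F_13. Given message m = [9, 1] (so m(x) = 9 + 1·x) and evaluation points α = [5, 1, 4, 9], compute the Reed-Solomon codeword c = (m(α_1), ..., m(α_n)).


c = [1, 10, 0, 5]

Message polynomial: m(x) = 9 + 1·x (mod 13).
For each evaluation point α_i, compute m(α_i) mod 13:
  α_1 = 5: Horner steps 1 → 1, so m(5) = 1.
  α_2 = 1: Horner steps 1 → 10, so m(1) = 10.
  α_3 = 4: Horner steps 1 → 0, so m(4) = 0.
  α_4 = 9: Horner steps 1 → 5, so m(9) = 5.
Codeword c = [1, 10, 0, 5] ∈ F_13^4.


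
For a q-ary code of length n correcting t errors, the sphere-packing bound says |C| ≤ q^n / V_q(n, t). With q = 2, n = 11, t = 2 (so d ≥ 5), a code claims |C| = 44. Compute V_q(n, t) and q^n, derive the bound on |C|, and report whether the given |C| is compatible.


V_q(n, t) = 67, q^n = 2048, Hamming bound = 30, |C| = 44 > bound (violated).

Step 1: Compute V_q(n, t) = Σ_{j=0}^2 C(n, j) (q−1)^j.
  j = 0: C(11,0)·(1)^0 = 1·1 = 1.
  j = 1: C(11,1)·(1)^1 = 11·1 = 11.
  j = 2: C(11,2)·(1)^2 = 55·1 = 55.
  V_q(n, t) = 1 + 11 + 55 = 67.
Step 2: q^n = 2^11 = 2048.
Step 3: Hamming bound ⌊q^n / V_q(n,t)⌋ = ⌊2048/67⌋ = 30.
Step 4: Compare |C| = 44 to 30: violated.
The claimed |C| lies above the Hamming bound, so no 2-ary code of length 11 with d ≥ 5 can have 44 codewords.


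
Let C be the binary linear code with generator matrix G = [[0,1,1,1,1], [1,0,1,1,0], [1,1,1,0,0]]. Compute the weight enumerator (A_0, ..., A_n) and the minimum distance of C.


Weight distribution: A_0 = 1, A_2 = 2, A_3 = 4, A_4 = 1. Minimum distance d = 2.

Enumerate all 2^3 = 8 messages m ∈ F_2^3.
For each, compute codeword c = mG in F_2^5, then tally its weight.
  m = 000 → c = 00000, weight = 0.
  m = 100 → c = 01111, weight = 4.
  m = 010 → c = 10110, weight = 3.
  m = 110 → c = 11001, weight = 3.
  m = 001 → c = 11100, weight = 3.
  m = 101 → c = 10011, weight = 3.
  m = 011 → c = 01010, weight = 2.
  m = 111 → c = 00101, weight = 2.
Tally weights:
  weight 0: 1 codewords.
  weight 2: 2 codewords.
  weight 3: 4 codewords.
  weight 4: 1 codewords.
Minimum distance d = smallest w > 0 with A_w > 0 = 2.
Sanity: Σ A_w = 8 = 2^3 = 8 ✓.


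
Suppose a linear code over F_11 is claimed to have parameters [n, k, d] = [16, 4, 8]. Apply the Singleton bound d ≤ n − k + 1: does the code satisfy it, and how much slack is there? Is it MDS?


Singleton RHS = n − k + 1 = 13, slack = 5, bound satisfied, not MDS.

Singleton bound: d ≤ n − k + 1.
Here n = 16, k = 4, so n − k + 1 = 13.
Given d = 8, check d ≤ 13: YES.
Slack = (n − k + 1) − d = 5.
The code is NOT MDS (slack = 5 > 0).
Description: the claimed parameters are [16, 4, 8]_11; such a code would be non-MDS.


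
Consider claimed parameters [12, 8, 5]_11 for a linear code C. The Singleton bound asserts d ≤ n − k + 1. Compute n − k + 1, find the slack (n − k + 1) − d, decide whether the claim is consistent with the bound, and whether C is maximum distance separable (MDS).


Singleton RHS = n − k + 1 = 5, slack = 0, bound satisfied, MDS.

Singleton bound: d ≤ n − k + 1.
Here n = 12, k = 8, so n − k + 1 = 5.
Given d = 5, check d ≤ 5: YES.
Slack = (n − k + 1) − d = 0.
The code is MDS (slack = 0).
Description: the claimed parameters are [12, 8, 5]_11; such a code would be MDS (meets Singleton bound).


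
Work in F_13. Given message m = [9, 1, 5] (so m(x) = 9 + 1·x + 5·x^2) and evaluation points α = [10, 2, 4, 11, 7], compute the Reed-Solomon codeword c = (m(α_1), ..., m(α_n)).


c = [12, 5, 2, 1, 1]

Message polynomial: m(x) = 9 + 1·x + 5·x^2 (mod 13).
For each evaluation point α_i, compute m(α_i) mod 13:
  α_1 = 10: Horner steps 5 → 12 → 12, so m(10) = 12.
  α_2 = 2: Horner steps 5 → 11 → 5, so m(2) = 5.
  α_3 = 4: Horner steps 5 → 8 → 2, so m(4) = 2.
  α_4 = 11: Horner steps 5 → 4 → 1, so m(11) = 1.
  α_5 = 7: Horner steps 5 → 10 → 1, so m(7) = 1.
Codeword c = [12, 5, 2, 1, 1] ∈ F_13^5.


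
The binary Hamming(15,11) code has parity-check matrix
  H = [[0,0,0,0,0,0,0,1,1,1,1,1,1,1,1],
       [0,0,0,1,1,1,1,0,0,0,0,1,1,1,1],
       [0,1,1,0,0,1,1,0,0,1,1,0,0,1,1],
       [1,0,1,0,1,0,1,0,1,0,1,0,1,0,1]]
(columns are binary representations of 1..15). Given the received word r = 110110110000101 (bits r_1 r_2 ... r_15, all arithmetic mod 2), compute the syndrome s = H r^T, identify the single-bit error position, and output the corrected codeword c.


s = (1, 1, 1, 1)^T, error position = 15, corrected codeword c = 110110110000100

Compute s = H r^T mod 2 one row at a time:
  s_1 = 1 + 0 + 0 + 0 + 0 + 1 + 0 + 1 = 3 ≡ 1 (mod 2).
  s_2 = 1 + 1 + 0 + 1 + 0 + 1 + 0 + 1 = 5 ≡ 1 (mod 2).
  s_3 = 1 + 0 + 0 + 1 + 0 + 0 + 0 + 1 = 3 ≡ 1 (mod 2).
  s_4 = 1 + 0 + 1 + 1 + 0 + 0 + 1 + 1 = 5 ≡ 1 (mod 2).
s = (1, 1, 1, 1)^T — this equals column 15 of H (binary 1111), so error is at position 15.
Correct: flip bit 15 of r = 110110110000101 to get c = 110110110000100.


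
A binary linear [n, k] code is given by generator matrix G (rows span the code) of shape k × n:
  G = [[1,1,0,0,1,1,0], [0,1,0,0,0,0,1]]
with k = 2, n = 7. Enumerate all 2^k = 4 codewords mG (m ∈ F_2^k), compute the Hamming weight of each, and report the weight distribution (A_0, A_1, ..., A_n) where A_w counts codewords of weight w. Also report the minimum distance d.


Weight distribution: A_0 = 1, A_2 = 1, A_4 = 2. Minimum distance d = 2.

Enumerate all 2^2 = 4 messages m ∈ F_2^2.
For each, compute codeword c = mG in F_2^7, then tally its weight.
  m = 00 → c = 0000000, weight = 0.
  m = 10 → c = 1100110, weight = 4.
  m = 01 → c = 0100001, weight = 2.
  m = 11 → c = 1000111, weight = 4.
Tally weights:
  weight 0: 1 codewords.
  weight 2: 1 codewords.
  weight 4: 2 codewords.
Minimum distance d = smallest w > 0 with A_w > 0 = 2.
Sanity: Σ A_w = 4 = 2^2 = 4 ✓.


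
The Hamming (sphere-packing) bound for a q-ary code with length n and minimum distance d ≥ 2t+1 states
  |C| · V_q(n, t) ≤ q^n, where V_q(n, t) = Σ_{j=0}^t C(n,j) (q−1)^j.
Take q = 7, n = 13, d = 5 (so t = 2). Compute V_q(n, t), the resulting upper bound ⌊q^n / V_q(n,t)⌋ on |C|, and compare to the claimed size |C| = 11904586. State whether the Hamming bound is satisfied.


V_q(n, t) = 2887, q^n = 96889010407, Hamming bound = 33560446, |C| = 11904586 ≤ bound (satisfied).

Step 1: Compute V_q(n, t) = Σ_{j=0}^2 C(n, j) (q−1)^j.
  j = 0: C(13,0)·(6)^0 = 1·1 = 1.
  j = 1: C(13,1)·(6)^1 = 13·6 = 78.
  j = 2: C(13,2)·(6)^2 = 78·36 = 2808.
  V_q(n, t) = 1 + 78 + 2808 = 2887.
Step 2: q^n = 7^13 = 96889010407.
Step 3: Hamming bound ⌊q^n / V_q(n,t)⌋ = ⌊96889010407/2887⌋ = 33560446.
Step 4: Compare |C| = 11904586 to 33560446: satisfied.
The claimed |C| lies below the Hamming bound.


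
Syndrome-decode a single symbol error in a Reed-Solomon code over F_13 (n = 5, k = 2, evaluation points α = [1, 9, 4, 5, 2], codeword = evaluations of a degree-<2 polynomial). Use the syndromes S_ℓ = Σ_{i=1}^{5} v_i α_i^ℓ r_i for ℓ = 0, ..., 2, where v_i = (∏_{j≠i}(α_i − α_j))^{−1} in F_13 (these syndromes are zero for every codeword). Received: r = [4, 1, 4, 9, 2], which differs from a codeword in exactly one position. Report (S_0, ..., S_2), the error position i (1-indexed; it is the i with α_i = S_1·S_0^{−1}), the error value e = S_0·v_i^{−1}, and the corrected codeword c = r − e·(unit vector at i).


S = (8, 6, 11), error at position 3, error magnitude e = 6, c = [4, 1, 11, 9, 2].

Step 1: column multipliers v_i = (∏_{j≠i}(α_i − α_j))^{−1} mod 13.
  i = 1 (α = 1): (1−9)(1−4)(1−5)(1−2) = (−8)·(−3)·(−4)·(−1) = 96 ≡ 5, so v_1 = 5^{−1} = 8 (mod 13).
  i = 2 (α = 9): (9−1)(9−4)(9−5)(9−2) = 8·5·4·7 = 1120 ≡ 2, so v_2 = 2^{−1} = 7 (mod 13).
  i = 3 (α = 4): (4−1)(4−9)(4−5)(4−2) = 3·(−5)·(−1)·2 = 30 ≡ 4, so v_3 = 4^{−1} = 10 (mod 13).
  i = 4 (α = 5): (5−1)(5−9)(5−4)(5−2) = 4·(−4)·1·3 = −48 ≡ 4, so v_4 = 4^{−1} = 10 (mod 13).
  i = 5 (α = 2): (2−1)(2−9)(2−4)(2−5) = 1·(−7)·(−2)·(−3) = −42 ≡ 10, so v_5 = 10^{−1} = 4 (mod 13).
  v = [8, 7, 10, 10, 4].
Step 2: syndromes of r = [4, 1, 4, 9, 2] (all sums mod 13).
  S_0 = Σ v_i r_i = 8·4 + 7·1 + 10·4 + 10·9 + 4·2 = 177 ≡ 8.
  S_1 = Σ v_i α_i r_i = 8·1·4 + 7·9·1 + 10·4·4 + 10·5·9 + 4·2·2 = 721 ≡ 6.
  α_i^2 mod 13 = [1, 3, 3, 12, 4].
  S_2 = Σ v_i α_i^2 r_i = 8·1·4 + 7·3·1 + 10·3·4 + 10·12·9 + 4·4·2 = 1285 ≡ 11.
  S = (8, 6, 11) ≠ 0, so r is not a codeword (an error is present).
Step 3: locate the error. For a single error e at position i, S_ℓ = v_i·e·α_i^ℓ, so α_err = S_1/S_0.
  S_0^{−1} = 8^{−1} = 5 (mod 13), so α_err = 6·5 = 30 ≡ 4 = α_3. Error position i = 3.
  Consistency check: S_2/S_1 = 11·11 = 121 ≡ 4 = α_err ✓ (single-error assumption holds).
Step 4: error magnitude e = S_0/v_3 = S_0·∏_{j≠3}(α_3 − α_j) = 8·4 = 32 ≡ 6 (mod 13).
Step 5: correct position 3: c_3 = r_3 − e = 4 − 6 ≡ 11 (mod 13). Hence c = [4, 1, 11, 9, 2].
  Check: interpolating c through the α_i gives m(x) = 6 + 11·x (degree < 2) with m(α_i) = c_i for every i, so c is indeed a codeword.


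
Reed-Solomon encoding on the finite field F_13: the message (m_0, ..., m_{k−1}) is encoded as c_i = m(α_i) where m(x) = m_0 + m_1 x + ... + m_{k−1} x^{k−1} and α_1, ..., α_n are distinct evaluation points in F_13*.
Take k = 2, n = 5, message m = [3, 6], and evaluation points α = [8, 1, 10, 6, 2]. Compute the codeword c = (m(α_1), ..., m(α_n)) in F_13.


c = [12, 9, 11, 0, 2]

Message polynomial: m(x) = 3 + 6·x (mod 13).
For each evaluation point α_i, compute m(α_i) mod 13:
  α_1 = 8: Horner steps 6 → 12, so m(8) = 12.
  α_2 = 1: Horner steps 6 → 9, so m(1) = 9.
  α_3 = 10: Horner steps 6 → 11, so m(10) = 11.
  α_4 = 6: Horner steps 6 → 0, so m(6) = 0.
  α_5 = 2: Horner steps 6 → 2, so m(2) = 2.
Codeword c = [12, 9, 11, 0, 2] ∈ F_13^5.


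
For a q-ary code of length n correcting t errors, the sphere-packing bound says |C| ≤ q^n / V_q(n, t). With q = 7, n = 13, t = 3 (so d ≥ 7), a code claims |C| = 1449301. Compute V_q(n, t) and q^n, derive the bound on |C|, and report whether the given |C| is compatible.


V_q(n, t) = 64663, q^n = 96889010407, Hamming bound = 1498368, |C| = 1449301 ≤ bound (satisfied).

Step 1: Compute V_q(n, t) = Σ_{j=0}^3 C(n, j) (q−1)^j.
  j = 0: C(13,0)·(6)^0 = 1·1 = 1.
  j = 1: C(13,1)·(6)^1 = 13·6 = 78.
  j = 2: C(13,2)·(6)^2 = 78·36 = 2808.
  j = 3: C(13,3)·(6)^3 = 286·216 = 61776.
  V_q(n, t) = 1 + 78 + 2808 + 61776 = 64663.
Step 2: q^n = 7^13 = 96889010407.
Step 3: Hamming bound ⌊q^n / V_q(n,t)⌋ = ⌊96889010407/64663⌋ = 1498368.
Step 4: Compare |C| = 1449301 to 1498368: satisfied.
The claimed |C| lies below the Hamming bound.


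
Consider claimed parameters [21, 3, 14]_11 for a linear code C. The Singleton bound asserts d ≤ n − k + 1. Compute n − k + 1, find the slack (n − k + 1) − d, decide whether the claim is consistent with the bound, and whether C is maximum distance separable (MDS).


Singleton RHS = n − k + 1 = 19, slack = 5, bound satisfied, not MDS.

Singleton bound: d ≤ n − k + 1.
Here n = 21, k = 3, so n − k + 1 = 19.
Given d = 14, check d ≤ 19: YES.
Slack = (n − k + 1) − d = 5.
The code is NOT MDS (slack = 5 > 0).
Description: the claimed parameters are [21, 3, 14]_11; such a code would be non-MDS.


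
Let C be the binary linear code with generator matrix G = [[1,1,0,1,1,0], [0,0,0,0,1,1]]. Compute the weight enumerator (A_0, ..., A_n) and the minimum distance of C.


Weight distribution: A_0 = 1, A_2 = 1, A_4 = 2. Minimum distance d = 2.

Enumerate all 2^2 = 4 messages m ∈ F_2^2.
For each, compute codeword c = mG in F_2^6, then tally its weight.
  m = 00 → c = 000000, weight = 0.
  m = 10 → c = 110110, weight = 4.
  m = 01 → c = 000011, weight = 2.
  m = 11 → c = 110101, weight = 4.
Tally weights:
  weight 0: 1 codewords.
  weight 2: 1 codewords.
  weight 4: 2 codewords.
Minimum distance d = smallest w > 0 with A_w > 0 = 2.
Sanity: Σ A_w = 4 = 2^2 = 4 ✓.


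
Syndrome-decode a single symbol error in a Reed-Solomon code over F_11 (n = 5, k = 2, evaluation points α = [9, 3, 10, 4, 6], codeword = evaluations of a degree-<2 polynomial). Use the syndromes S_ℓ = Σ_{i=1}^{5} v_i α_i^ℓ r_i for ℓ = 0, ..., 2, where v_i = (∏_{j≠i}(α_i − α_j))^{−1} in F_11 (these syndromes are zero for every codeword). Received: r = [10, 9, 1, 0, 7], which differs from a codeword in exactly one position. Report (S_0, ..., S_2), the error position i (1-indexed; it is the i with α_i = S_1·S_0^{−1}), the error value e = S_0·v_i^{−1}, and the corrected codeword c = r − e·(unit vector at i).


S = (6, 3, 7), error at position 5, error magnitude e = 3, c = [10, 9, 1, 0, 4].

Step 1: column multipliers v_i = (∏_{j≠i}(α_i − α_j))^{−1} mod 11.
  i = 1 (α = 9): (9−3)(9−10)(9−4)(9−6) = 6·(−1)·5·3 = −90 ≡ 9, so v_1 = 9^{−1} = 5 (mod 11).
  i = 2 (α = 3): (3−9)(3−10)(3−4)(3−6) = (−6)·(−7)·(−1)·(−3) = 126 ≡ 5, so v_2 = 5^{−1} = 9 (mod 11).
  i = 3 (α = 10): (10−9)(10−3)(10−4)(10−6) = 1·7·6·4 = 168 ≡ 3, so v_3 = 3^{−1} = 4 (mod 11).
  i = 4 (α = 4): (4−9)(4−3)(4−10)(4−6) = (−5)·1·(−6)·(−2) = −60 ≡ 6, so v_4 = 6^{−1} = 2 (mod 11).
  i = 5 (α = 6): (6−9)(6−3)(6−10)(6−4) = (−3)·3·(−4)·2 = 72 ≡ 6, so v_5 = 6^{−1} = 2 (mod 11).
  v = [5, 9, 4, 2, 2].
Step 2: syndromes of r = [10, 9, 1, 0, 7] (all sums mod 11).
  S_0 = Σ v_i r_i = 5·10 + 9·9 + 4·1 + 2·0 + 2·7 = 149 ≡ 6.
  S_1 = Σ v_i α_i r_i = 5·9·10 + 9·3·9 + 4·10·1 + 2·4·0 + 2·6·7 = 817 ≡ 3.
  α_i^2 mod 11 = [4, 9, 1, 5, 3].
  S_2 = Σ v_i α_i^2 r_i = 5·4·10 + 9·9·9 + 4·1·1 + 2·5·0 + 2·3·7 = 975 ≡ 7.
  S = (6, 3, 7) ≠ 0, so r is not a codeword (an error is present).
Step 3: locate the error. For a single error e at position i, S_ℓ = v_i·e·α_i^ℓ, so α_err = S_1/S_0.
  S_0^{−1} = 6^{−1} = 2 (mod 11), so α_err = 3·2 = 6 ≡ 6 = α_5. Error position i = 5.
  Consistency check: S_2/S_1 = 7·4 = 28 ≡ 6 = α_err ✓ (single-error assumption holds).
Step 4: error magnitude e = S_0/v_5 = S_0·∏_{j≠5}(α_5 − α_j) = 6·6 = 36 ≡ 3 (mod 11).
Step 5: correct position 5: c_5 = r_5 − e = 7 − 3 ≡ 4 (mod 11). Hence c = [10, 9, 1, 0, 4].
  Check: interpolating c through the α_i gives m(x) = 3 + 2·x (degree < 2) with m(α_i) = c_i for every i, so c is indeed a codeword.


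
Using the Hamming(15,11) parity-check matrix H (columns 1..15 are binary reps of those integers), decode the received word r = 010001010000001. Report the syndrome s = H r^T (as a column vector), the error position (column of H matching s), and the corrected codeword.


s = (0, 0, 1, 1)^T, error position = 3, corrected codeword c = 011001010000001

Compute s = H r^T mod 2 one row at a time:
  s_1 = 1 + 0 + 0 + 0 + 0 + 0 + 0 + 1 = 2 ≡ 0 (mod 2).
  s_2 = 0 + 0 + 1 + 0 + 0 + 0 + 0 + 1 = 2 ≡ 0 (mod 2).
  s_3 = 1 + 0 + 1 + 0 + 0 + 0 + 0 + 1 = 3 ≡ 1 (mod 2).
  s_4 = 0 + 0 + 0 + 0 + 0 + 0 + 0 + 1 = 1 ≡ 1 (mod 2).
s = (0, 0, 1, 1)^T — this equals column 3 of H (binary 0011), so error is at position 3.
Correct: flip bit 3 of r = 010001010000001 to get c = 011001010000001.


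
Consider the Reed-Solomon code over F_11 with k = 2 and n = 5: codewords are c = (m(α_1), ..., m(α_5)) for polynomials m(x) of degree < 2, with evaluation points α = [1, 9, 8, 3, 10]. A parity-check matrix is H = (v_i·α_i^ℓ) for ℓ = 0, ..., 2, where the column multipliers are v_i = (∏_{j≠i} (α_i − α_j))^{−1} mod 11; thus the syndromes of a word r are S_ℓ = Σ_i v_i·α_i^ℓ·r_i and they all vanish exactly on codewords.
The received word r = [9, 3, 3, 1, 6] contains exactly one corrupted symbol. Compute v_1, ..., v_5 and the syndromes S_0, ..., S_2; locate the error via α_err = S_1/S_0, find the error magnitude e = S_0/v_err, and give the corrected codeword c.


S = (10, 2, 7), error at position 2, error magnitude e = 4, c = [9, 10, 3, 1, 6].

Step 1: column multipliers v_i = (∏_{j≠i}(α_i − α_j))^{−1} mod 11.
  i = 1 (α = 1): (1−9)(1−8)(1−3)(1−10) = (−8)·(−7)·(−2)·(−9) = 1008 ≡ 7, so v_1 = 7^{−1} = 8 (mod 11).
  i = 2 (α = 9): (9−1)(9−8)(9−3)(9−10) = 8·1·6·(−1) = −48 ≡ 7, so v_2 = 7^{−1} = 8 (mod 11).
  i = 3 (α = 8): (8−1)(8−9)(8−3)(8−10) = 7·(−1)·5·(−2) = 70 ≡ 4, so v_3 = 4^{−1} = 3 (mod 11).
  i = 4 (α = 3): (3−1)(3−9)(3−8)(3−10) = 2·(−6)·(−5)·(−7) = −420 ≡ 9, so v_4 = 9^{−1} = 5 (mod 11).
  i = 5 (α = 10): (10−1)(10−9)(10−8)(10−3) = 9·1·2·7 = 126 ≡ 5, so v_5 = 5^{−1} = 9 (mod 11).
  v = [8, 8, 3, 5, 9].
Step 2: syndromes of r = [9, 3, 3, 1, 6] (all sums mod 11).
  S_0 = Σ v_i r_i = 8·9 + 8·3 + 3·3 + 5·1 + 9·6 = 164 ≡ 10.
  S_1 = Σ v_i α_i r_i = 8·1·9 + 8·9·3 + 3·8·3 + 5·3·1 + 9·10·6 = 915 ≡ 2.
  α_i^2 mod 11 = [1, 4, 9, 9, 1].
  S_2 = Σ v_i α_i^2 r_i = 8·1·9 + 8·4·3 + 3·9·3 + 5·9·1 + 9·1·6 = 348 ≡ 7.
  S = (10, 2, 7) ≠ 0, so r is not a codeword (an error is present).
Step 3: locate the error. For a single error e at position i, S_ℓ = v_i·e·α_i^ℓ, so α_err = S_1/S_0.
  S_0^{−1} = 10^{−1} = 10 (mod 11), so α_err = 2·10 = 20 ≡ 9 = α_2. Error position i = 2.
  Consistency check: S_2/S_1 = 7·6 = 42 ≡ 9 = α_err ✓ (single-error assumption holds).
Step 4: error magnitude e = S_0/v_2 = S_0·∏_{j≠2}(α_2 − α_j) = 10·7 = 70 ≡ 4 (mod 11).
Step 5: correct position 2: c_2 = r_2 − e = 3 − 4 ≡ 10 (mod 11). Hence c = [9, 10, 3, 1, 6].
  Check: interpolating c through the α_i gives m(x) = 2 + 7·x (degree < 2) with m(α_i) = c_i for every i, so c is indeed a codeword.


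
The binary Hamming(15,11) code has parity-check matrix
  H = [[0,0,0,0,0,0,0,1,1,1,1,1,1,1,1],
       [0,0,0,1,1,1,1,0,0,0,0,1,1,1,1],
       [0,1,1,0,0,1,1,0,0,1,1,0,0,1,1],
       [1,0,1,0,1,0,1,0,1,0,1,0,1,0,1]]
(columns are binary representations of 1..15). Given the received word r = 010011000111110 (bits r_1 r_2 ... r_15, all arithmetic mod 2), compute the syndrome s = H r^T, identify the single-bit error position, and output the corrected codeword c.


s = (1, 1, 1, 1)^T, error position = 15, corrected codeword c = 010011000111111

Compute s = H r^T mod 2 one row at a time:
  s_1 = 0 + 0 + 1 + 1 + 1 + 1 + 1 + 0 = 5 ≡ 1 (mod 2).
  s_2 = 0 + 1 + 1 + 0 + 1 + 1 + 1 + 0 = 5 ≡ 1 (mod 2).
  s_3 = 1 + 0 + 1 + 0 + 1 + 1 + 1 + 0 = 5 ≡ 1 (mod 2).
  s_4 = 0 + 0 + 1 + 0 + 0 + 1 + 1 + 0 = 3 ≡ 1 (mod 2).
s = (1, 1, 1, 1)^T — this equals column 15 of H (binary 1111), so error is at position 15.
Correct: flip bit 15 of r = 010011000111110 to get c = 010011000111111.


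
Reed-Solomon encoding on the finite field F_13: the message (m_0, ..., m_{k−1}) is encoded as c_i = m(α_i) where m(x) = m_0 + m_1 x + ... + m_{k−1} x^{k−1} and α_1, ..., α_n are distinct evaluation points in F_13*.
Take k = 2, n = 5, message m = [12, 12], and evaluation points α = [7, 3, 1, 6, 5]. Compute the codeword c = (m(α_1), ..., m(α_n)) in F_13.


c = [5, 9, 11, 6, 7]

Message polynomial: m(x) = 12 + 12·x (mod 13).
For each evaluation point α_i, compute m(α_i) mod 13:
  α_1 = 7: Horner steps 12 → 5, so m(7) = 5.
  α_2 = 3: Horner steps 12 → 9, so m(3) = 9.
  α_3 = 1: Horner steps 12 → 11, so m(1) = 11.
  α_4 = 6: Horner steps 12 → 6, so m(6) = 6.
  α_5 = 5: Horner steps 12 → 7, so m(5) = 7.
Codeword c = [5, 9, 11, 6, 7] ∈ F_13^5.


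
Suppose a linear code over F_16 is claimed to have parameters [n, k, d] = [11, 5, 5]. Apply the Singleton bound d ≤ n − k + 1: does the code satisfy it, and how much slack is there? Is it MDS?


Singleton RHS = n − k + 1 = 7, slack = 2, bound satisfied, not MDS.

Singleton bound: d ≤ n − k + 1.
Here n = 11, k = 5, so n − k + 1 = 7.
Given d = 5, check d ≤ 7: YES.
Slack = (n − k + 1) − d = 2.
The code is NOT MDS (slack = 2 > 0).
Description: the claimed parameters are [11, 5, 5]_16; such a code would be non-MDS.


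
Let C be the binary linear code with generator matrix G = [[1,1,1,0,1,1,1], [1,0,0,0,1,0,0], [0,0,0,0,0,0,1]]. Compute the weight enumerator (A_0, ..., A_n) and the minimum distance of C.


Weight distribution: A_0 = 1, A_1 = 1, A_2 = 1, A_3 = 2, A_4 = 1, A_5 = 1, A_6 = 1. Minimum distance d = 1.

Enumerate all 2^3 = 8 messages m ∈ F_2^3.
For each, compute codeword c = mG in F_2^7, then tally its weight.
  m = 000 → c = 0000000, weight = 0.
  m = 100 → c = 1110111, weight = 6.
  m = 010 → c = 1000100, weight = 2.
  m = 110 → c = 0110011, weight = 4.
  m = 001 → c = 0000001, weight = 1.
  m = 101 → c = 1110110, weight = 5.
  m = 011 → c = 1000101, weight = 3.
  m = 111 → c = 0110010, weight = 3.
Tally weights:
  weight 0: 1 codewords.
  weight 1: 1 codewords.
  weight 2: 1 codewords.
  weight 3: 2 codewords.
  weight 4: 1 codewords.
  weight 5: 1 codewords.
  weight 6: 1 codewords.
Minimum distance d = smallest w > 0 with A_w > 0 = 1.
Sanity: Σ A_w = 8 = 2^3 = 8 ✓.
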